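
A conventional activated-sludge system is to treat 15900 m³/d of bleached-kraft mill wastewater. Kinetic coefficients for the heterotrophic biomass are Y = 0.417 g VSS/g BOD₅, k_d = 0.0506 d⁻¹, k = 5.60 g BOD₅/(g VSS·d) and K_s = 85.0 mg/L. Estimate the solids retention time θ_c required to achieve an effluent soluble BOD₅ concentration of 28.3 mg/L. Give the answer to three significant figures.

Specific growth rate at S = 28.3 mg/L: μ = YkS/(K_s+S) = 0.417·5.60·28.3/(85.0+28.3) = 0.5833 d⁻¹.
1/θ_c = 0.5833 − 0.0506 = 0.5327 d⁻¹, so θ_c = 1.877 d.

θ_c ≈ 1.88 d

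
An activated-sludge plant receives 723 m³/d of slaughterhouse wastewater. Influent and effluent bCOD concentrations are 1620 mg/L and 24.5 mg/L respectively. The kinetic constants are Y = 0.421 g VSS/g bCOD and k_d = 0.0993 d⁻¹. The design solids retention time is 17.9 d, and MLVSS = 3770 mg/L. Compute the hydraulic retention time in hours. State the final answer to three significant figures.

τ ≈ 27.6 h

From the SRT design equation V = Y Q (S₀−S) θ_c / [X (1 + k_d θ_c)] = 0.421 × 723 × (1620 − 24.5) × 17.9 / [3770 × (1 + 0.0993 × 17.9)] = 8.69×10^6 / 10471 = 830.2 m³.
τ = V/Q = 830.2/723 = 1.148 d, or 27.56 h.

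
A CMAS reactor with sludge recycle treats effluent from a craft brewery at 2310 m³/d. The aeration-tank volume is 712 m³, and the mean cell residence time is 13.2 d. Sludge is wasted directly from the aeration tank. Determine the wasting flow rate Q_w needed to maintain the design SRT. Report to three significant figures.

With mixed-liquor wasting, θ_c = V/Q_w, so Q_w = V/θ_c = 712.0/13.2 = 53.94 m³/d.

Q_w ≈ 53.9 m³/d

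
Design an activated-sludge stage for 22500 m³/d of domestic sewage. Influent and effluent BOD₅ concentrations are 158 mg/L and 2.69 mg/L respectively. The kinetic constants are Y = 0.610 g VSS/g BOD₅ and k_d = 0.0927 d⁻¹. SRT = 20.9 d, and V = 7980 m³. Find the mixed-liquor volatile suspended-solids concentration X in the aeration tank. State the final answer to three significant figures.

From V·X·(1 + k_d·θ_c) = Y·Q·(S₀ − S)·θ_c: X = 0.610 × 22500 × (158 − 2.69) × 20.9 / [7980 × (1 + 0.0927 × 20.9)] = 1901 mg/L.

X ≈ 1900 mg/L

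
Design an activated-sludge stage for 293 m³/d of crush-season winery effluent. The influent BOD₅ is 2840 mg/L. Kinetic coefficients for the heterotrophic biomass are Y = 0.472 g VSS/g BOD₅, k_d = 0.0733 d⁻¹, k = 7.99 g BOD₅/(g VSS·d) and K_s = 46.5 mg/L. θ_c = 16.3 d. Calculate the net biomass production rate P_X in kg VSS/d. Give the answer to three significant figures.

P_X ≈ 179 kg VSS/d

Effluent substrate depends only on kinetics and SRT: S = K_s(1 + k_d θ_c) / [θ_c(Yk − k_d) − 1] = 46.5 × (1 + 0.0733 × 16.3) / [16.3 × (0.472 × 7.99 − 0.0733) − 1] = 102.1 / 59.28 = 1.722 mg/L.
Correct the yield for decay: Y_obs = Y/(1 + k_d θ_c) = 0.472 / (1 + 0.0733 × 16.3) = 0.472 / 2.195 = 0.2151.
Q·(S₀ − S) = 293 × (2840 − 1.72) × 10⁻³ = 831.6 kg/d removed.
So the net sludge growth is P_X = 0.2151 × 831.6 = 178.8 kg VSS/d.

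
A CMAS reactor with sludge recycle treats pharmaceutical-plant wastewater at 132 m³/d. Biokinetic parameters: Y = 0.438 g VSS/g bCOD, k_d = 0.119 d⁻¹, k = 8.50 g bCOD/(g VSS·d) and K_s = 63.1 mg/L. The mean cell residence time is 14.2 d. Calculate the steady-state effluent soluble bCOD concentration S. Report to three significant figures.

Effluent substrate depends only on kinetics and SRT: S = K_s(1 + k_d θ_c) / [θ_c(Yk − k_d) − 1] = 63.1 × (1 + 0.119 × 14.2) / [14.2 × (0.438 × 8.50 − 0.119) − 1] = 169.7 / 50.18 = 3.383 mg/L.

S ≈ 3.38 mg/L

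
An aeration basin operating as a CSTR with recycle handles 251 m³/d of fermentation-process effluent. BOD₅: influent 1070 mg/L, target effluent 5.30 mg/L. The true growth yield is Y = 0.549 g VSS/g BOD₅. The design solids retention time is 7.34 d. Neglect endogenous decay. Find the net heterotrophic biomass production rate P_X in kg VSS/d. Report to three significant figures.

P_X ≈ 147 kg VSS/d

With endogenous decay neglected, the observed yield equals the true yield: Y_obs = Y = 0.549 g VSS/g BOD₅.
ΔS = 1070 − 5.30 = 1065 mg/L, so the substrate removal rate is 251 × 1065/1000 = 267.2 kg BOD₅/d.
P_X = Y_obs · Q(S₀ − S) = 0.5490 × 267.2 = 146.7 kg VSS/d.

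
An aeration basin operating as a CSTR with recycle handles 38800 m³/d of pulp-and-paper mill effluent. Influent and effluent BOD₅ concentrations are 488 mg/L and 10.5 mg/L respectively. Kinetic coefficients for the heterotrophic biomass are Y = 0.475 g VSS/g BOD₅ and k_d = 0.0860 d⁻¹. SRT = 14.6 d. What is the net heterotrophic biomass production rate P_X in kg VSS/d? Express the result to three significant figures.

P_X ≈ 3900 kg VSS/d

The observed yield is Y_obs = Y/(1 + k_d·θ_c) = 0.475 / (1 + 0.0860 × 14.6) = 0.475 / 2.256 = 0.2106 g VSS per g BOD₅ removed.
ΔS = 488 − 10.5 = 477.5 mg/L, so the substrate removal rate is 38800 × 477.5/1000 = 18527 kg BOD₅/d.
Net biomass production P_X = Y_obs × Q·(S₀ − S) = 0.2106 × 18527 = 3902 kg VSS/d.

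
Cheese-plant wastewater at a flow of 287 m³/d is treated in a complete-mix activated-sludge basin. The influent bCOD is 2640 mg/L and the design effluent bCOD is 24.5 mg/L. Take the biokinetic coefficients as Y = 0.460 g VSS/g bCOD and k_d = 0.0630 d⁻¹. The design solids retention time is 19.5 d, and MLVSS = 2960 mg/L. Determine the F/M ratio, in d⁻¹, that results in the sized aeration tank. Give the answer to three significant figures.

F/M ≈ 0.251 d⁻¹

From the SRT design equation V = Y Q (S₀−S) θ_c / [X (1 + k_d θ_c)] = 0.460 × 287 × (2640 − 24.5) × 19.5 / [2960 × (1 + 0.0630 × 19.5)] = 6.73×10^6 / 6596 = 1021 m³.
Food-to-microorganism ratio F/M = Q S₀ / (V X) = 287 × 2640 / (1021 × 2960) = 0.2508 d⁻¹.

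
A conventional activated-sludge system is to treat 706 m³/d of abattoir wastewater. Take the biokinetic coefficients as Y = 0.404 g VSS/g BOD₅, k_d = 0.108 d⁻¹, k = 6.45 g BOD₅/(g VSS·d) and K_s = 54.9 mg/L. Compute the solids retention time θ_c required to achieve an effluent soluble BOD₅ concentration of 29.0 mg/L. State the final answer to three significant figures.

From 1/θ_c = Y·k·S/(K_s + S) − k_d: Y·k·S/(K_s+S) = 0.404 × 6.45 × 29.0 / (54.9 + 29.0) = 0.9007 d⁻¹.
θ_c = 1/(μ − k_d) = 1/(0.9007 − 0.108) = 1/0.7927 = 1.262 d.

θ_c ≈ 1.26 d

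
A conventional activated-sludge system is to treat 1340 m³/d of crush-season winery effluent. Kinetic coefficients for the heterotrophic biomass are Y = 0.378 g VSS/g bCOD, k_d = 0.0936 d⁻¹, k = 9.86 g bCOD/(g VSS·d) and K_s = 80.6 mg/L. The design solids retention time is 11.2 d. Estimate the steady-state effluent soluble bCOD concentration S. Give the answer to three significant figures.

For a completely mixed reactor with recycle the Lawrence–McCarty relation gives S = K_s·(1 + k_d·θ_c) / [θ_c·(Y·k − k_d) − 1] = 80.6 × (1 + 0.0936 × 11.2) / [11.2 × (0.378 × 9.86 − 0.0936) − 1] = 165.1 / 39.69 = 4.159 mg/L.

S ≈ 4.16 mg/L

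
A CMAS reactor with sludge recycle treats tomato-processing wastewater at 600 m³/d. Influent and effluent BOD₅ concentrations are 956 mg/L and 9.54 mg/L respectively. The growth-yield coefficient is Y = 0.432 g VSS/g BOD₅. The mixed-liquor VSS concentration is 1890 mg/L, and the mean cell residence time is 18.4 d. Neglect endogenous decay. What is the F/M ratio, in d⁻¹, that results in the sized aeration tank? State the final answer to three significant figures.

V·X = Y·Q·ΔS·θ_c gives V = 0.432 × 600 × (956 − 9.54) × 18.4 / 1890 = 2388 m³.
F/M = Q·S₀ / (V·X) = 600 × 956 / (2388 × 1890) = 0.1271 g BOD₅·(g VSS·d)⁻¹.

F/M ≈ 0.127 d⁻¹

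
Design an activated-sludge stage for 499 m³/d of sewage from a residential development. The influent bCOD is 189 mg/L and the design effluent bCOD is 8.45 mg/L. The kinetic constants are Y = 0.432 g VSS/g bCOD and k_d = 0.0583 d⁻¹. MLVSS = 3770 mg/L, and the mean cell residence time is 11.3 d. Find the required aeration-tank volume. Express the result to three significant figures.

V ≈ 70.3 m³

Steady-state biomass mass balance: V·X·(1 + k_d·θ_c) = Y·Q·(S₀ − S)·θ_c, so V = 0.432 × 499 × (189 − 8.45) × 11.3 / [3770 × (1 + 0.0583 × 11.3)] = 4.4×10^5 / 6254 = 70.33 m³.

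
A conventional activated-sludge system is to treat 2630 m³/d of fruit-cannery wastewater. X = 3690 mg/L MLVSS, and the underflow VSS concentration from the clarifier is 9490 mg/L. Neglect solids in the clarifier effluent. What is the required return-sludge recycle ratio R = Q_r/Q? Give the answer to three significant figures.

Solids balance on the clarifier gives (1+R)X = R·X_r, so R = X/(X_r − X) = 3690 / (9490 − 3690) = 0.6362.

R ≈ 0.636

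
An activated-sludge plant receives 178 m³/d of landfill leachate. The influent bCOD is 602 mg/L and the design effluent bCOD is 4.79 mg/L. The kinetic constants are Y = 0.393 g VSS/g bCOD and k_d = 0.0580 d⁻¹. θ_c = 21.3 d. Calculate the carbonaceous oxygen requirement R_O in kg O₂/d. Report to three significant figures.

R_O ≈ 79.8 kg O₂/d

Observed yield with endogenous decay: Y_obs = Y / (1 + k_d·θ_c) = 0.393 / (1 + 0.0580 × 21.3) = 0.393 / 2.235 = 0.1758 g VSS/g bCOD.
ΔS = 602 − 4.79 = 597.2 mg/L, so the substrate removal rate is 178 × 597.2/1000 = 106.3 kg bCOD/d.
P_X = Y_obs·Q·(S₀ − S) = 0.1758 × 106.3 = 18.69 kg VSS/d.
Carbonaceous O₂ demand = substrate oxidised − cell-mass equivalent = 106.3 − 1.42 × 18.69 = 79.77 kg O₂/d.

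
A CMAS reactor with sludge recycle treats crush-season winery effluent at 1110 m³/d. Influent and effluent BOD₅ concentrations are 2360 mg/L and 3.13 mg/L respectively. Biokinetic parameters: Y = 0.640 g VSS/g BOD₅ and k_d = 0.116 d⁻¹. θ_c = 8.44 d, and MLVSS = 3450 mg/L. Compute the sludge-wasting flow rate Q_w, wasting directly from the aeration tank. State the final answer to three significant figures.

Q_w ≈ 245 m³/d

Rearranging the biomass balance for a CMAS with decay, V = Y·Q·ΔS·θ_c / [X·(1+k_d θ_c)] = 0.640 × 1110 × (2360 − 3.13) × 8.44 / [3450 × (1 + 0.116 × 8.44)] = 1.41×10^7 / 6828 = 2070 m³.
For wasting at MLVSS concentration, Q_w = V/θ_c = 2070/8.44 = 245.2 m³/d.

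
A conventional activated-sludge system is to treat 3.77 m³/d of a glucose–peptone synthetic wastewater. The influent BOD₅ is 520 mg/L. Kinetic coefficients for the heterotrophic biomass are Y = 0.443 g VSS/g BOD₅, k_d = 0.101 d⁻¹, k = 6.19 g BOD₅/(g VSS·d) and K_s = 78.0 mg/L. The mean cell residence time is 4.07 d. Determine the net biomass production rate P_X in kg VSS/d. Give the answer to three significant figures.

Effluent substrate depends only on kinetics and SRT: S = K_s(1 + k_d θ_c) / [θ_c(Yk − k_d) − 1] = 78.0 × (1 + 0.101 × 4.07) / [4.07 × (0.443 × 6.19 − 0.101) − 1] = 110.1 / 9.750 = 11.29 mg/L.
Observed yield with endogenous decay: Y_obs = Y / (1 + k_d·θ_c) = 0.443 / (1 + 0.101 × 4.07) = 0.443 / 1.411 = 0.3139 g VSS/g BOD₅.
Substrate removed = Q·(S₀ − S) = 3.77 m³/d × (520 − 11.3) g/m³ = 1.92×10^3 g/d = 1.918 kg/d.
Net biomass production P_X = Y_obs × Q·(S₀ − S) = 0.3139 × 1.918 = 0.6021 kg VSS/d.

P_X ≈ 0.602 kg VSS/d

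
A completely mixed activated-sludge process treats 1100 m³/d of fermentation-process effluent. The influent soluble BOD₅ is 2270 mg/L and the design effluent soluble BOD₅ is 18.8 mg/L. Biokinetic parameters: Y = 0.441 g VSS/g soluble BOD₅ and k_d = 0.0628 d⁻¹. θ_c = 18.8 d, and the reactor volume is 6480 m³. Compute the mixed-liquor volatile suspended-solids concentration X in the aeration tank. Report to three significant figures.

X ≈ 1450 mg/L

X = Y·Q·ΔS·θ_c / [V·(1 + k_d θ_c)] = 0.441 × 1100 × (2270 − 18.8) × 18.8 / [6480 × (1 + 0.0628 × 18.8)] = 1453 mg/L.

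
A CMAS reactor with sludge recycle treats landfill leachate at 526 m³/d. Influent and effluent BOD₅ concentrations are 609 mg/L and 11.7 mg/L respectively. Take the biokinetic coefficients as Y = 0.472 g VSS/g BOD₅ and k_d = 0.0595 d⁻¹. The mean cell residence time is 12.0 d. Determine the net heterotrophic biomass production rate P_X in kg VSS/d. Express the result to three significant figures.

Y_obs = Y / (1 + k_d θ_c) = 0.472 / (1 + 0.0595 × 12.0) = 0.472 / 1.714 = 0.2754.
ΔS = 609 − 11.7 = 597.3 mg/L, so the substrate removal rate is 526 × 597.3/1000 = 314.2 kg BOD₅/d.
Biomass produced: P_X = Y_obs·Q·ΔS = 0.2754 × 314.2 ≈ 86.52 kg VSS/d.

P_X ≈ 86.5 kg VSS/d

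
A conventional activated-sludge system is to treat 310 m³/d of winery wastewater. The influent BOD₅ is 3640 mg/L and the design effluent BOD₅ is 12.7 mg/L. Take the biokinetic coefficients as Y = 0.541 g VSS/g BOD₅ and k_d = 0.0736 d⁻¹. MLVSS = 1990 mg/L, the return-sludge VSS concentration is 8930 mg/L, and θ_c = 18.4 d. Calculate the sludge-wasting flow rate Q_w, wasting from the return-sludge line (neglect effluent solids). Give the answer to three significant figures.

Steady-state biomass mass balance: V·X·(1 + k_d·θ_c) = Y·Q·(S₀ − S)·θ_c, so V = 0.541 × 310 × (3640 − 12.7) × 18.4 / [1990 × (1 + 0.0736 × 18.4)] = 1.12×10^7 / 4685 = 2389 m³.
θ_c = V·X/(Q_w·X_r) when wasting from the recycle, so Q_w = V·X/(θ_c·X_r) = 2389 × 1990 / (18.4 × 8930) = 28.94 m³/d.

Q_w ≈ 28.9 m³/d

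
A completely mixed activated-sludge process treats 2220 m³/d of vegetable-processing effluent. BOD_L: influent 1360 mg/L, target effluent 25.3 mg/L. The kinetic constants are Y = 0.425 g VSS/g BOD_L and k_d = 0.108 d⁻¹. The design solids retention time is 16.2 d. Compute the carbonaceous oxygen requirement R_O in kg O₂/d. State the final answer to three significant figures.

The observed yield is Y_obs = Y/(1 + k_d·θ_c) = 0.425 / (1 + 0.108 × 16.2) = 0.425 / 2.750 = 0.1546 g VSS per g BOD_L removed.
Q·(S₀ − S) = 2220 × (1360 − 25.3) × 10⁻³ = 2963 kg/d removed.
Net sludge production P_X = 0.1546 × 2963 = 458.0 kg VSS/d.
R_O = Q·ΔS − 1.42 P_X = 2963 − 650.3 = 2313 kg O₂/d.

R_O ≈ 2310 kg O₂/d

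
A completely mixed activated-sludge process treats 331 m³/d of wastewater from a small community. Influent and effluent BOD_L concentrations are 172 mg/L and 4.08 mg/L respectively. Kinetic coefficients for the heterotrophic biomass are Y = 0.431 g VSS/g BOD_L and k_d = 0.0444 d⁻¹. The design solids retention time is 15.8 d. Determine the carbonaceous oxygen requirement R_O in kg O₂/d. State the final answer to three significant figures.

R_O ≈ 35.6 kg O₂/d

The observed yield is Y_obs = Y/(1 + k_d·θ_c) = 0.431 / (1 + 0.0444 × 15.8) = 0.431 / 1.702 = 0.2533 g VSS per g BOD_L removed.
Mass of BOD_L removed per day: Q(S₀ − S) = 331 × 167.9 g/m³ = 55.58 kg/d.
Net sludge production P_X = 0.2533 × 55.58 = 14.08 kg VSS/d.
R_O = Q·ΔS − 1.42 P_X = 55.58 − 19.99 = 35.59 kg O₂/d.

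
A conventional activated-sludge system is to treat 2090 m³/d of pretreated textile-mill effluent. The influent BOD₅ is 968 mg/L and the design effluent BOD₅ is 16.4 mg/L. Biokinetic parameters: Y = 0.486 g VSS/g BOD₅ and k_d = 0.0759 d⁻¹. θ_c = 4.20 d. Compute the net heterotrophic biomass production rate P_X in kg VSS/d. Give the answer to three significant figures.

Observed yield with endogenous decay: Y_obs = Y / (1 + k_d·θ_c) = 0.486 / (1 + 0.0759 × 4.20) = 0.486 / 1.319 = 0.3685 g VSS/g BOD₅.
Q·(S₀ − S) = 2090 × (968 − 16.4) × 10⁻³ = 1989 kg/d removed.
So the net sludge growth is P_X = 0.3685 × 1989 = 732.9 kg VSS/d.

P_X ≈ 733 kg VSS/d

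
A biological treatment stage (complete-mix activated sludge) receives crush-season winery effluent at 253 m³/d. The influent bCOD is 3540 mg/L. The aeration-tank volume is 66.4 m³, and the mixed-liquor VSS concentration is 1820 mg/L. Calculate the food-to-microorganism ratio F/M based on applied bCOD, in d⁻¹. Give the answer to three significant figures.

F/M ≈ 7.41 d⁻¹

F/M = Q·S₀ / (V·X) = 253 × 3540 / (66.40 × 1820) = 7.411 g bCOD·(g VSS·d)⁻¹.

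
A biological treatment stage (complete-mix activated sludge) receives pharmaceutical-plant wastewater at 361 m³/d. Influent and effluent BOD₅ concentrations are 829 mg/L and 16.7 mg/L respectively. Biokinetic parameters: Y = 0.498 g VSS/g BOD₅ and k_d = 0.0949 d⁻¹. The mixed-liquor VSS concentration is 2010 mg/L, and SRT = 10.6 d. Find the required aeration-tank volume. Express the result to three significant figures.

Rearranging the biomass balance for a CMAS with decay, V = Y·Q·ΔS·θ_c / [X·(1+k_d θ_c)] = 0.498 × 361 × (829 − 16.7) × 10.6 / [2010 × (1 + 0.0949 × 10.6)] = 1.55×10^6 / 4032 = 383.9 m³.

V ≈ 384 m³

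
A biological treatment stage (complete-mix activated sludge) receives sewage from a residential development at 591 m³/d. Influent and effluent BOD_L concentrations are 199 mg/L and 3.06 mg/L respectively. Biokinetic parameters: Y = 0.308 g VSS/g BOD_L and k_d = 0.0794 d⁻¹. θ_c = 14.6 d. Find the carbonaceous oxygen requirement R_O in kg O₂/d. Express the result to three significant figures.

R_O ≈ 92.3 kg O₂/d

Observed yield with endogenous decay: Y_obs = Y / (1 + k_d·θ_c) = 0.308 / (1 + 0.0794 × 14.6) = 0.308 / 2.159 = 0.1426 g VSS/g BOD_L.
Substrate removed = Q·(S₀ − S) = 591 m³/d × (199 − 3.06) g/m³ = 1.16×10^5 g/d = 115.8 kg/d.
P_X = Y_obs·Q·(S₀ − S) = 0.1426 × 115.8 = 16.52 kg VSS/d.
Carbonaceous O₂ demand = substrate oxidised − cell-mass equivalent = 115.8 − 1.42 × 16.52 = 92.34 kg O₂/d.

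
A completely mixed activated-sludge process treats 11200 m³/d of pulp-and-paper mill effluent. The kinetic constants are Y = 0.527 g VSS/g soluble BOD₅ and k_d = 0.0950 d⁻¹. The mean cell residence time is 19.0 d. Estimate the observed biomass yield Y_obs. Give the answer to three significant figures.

Y_obs ≈ 0.188 g VSS/g soluble BOD₅

The observed yield is Y_obs = Y/(1 + k_d·θ_c) = 0.527 / (1 + 0.0950 × 19.0) = 0.527 / 2.805 = 0.1879 g VSS per g soluble BOD₅ removed.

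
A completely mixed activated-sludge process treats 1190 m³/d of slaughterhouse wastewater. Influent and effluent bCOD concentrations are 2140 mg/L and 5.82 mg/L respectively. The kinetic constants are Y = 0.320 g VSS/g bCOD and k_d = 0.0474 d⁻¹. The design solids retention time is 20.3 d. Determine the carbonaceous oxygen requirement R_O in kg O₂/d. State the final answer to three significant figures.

Observed yield with endogenous decay: Y_obs = Y / (1 + k_d·θ_c) = 0.320 / (1 + 0.0474 × 20.3) = 0.320 / 1.962 = 0.1631 g VSS/g bCOD.
Mass of bCOD removed per day: Q(S₀ − S) = 1190 × 2134 g/m³ = 2540 kg/d.
Biomass synthesised: P_X = Y_obs × 2540 = 414.2 kg VSS/d.
R_O = Q·(S₀ − S) − 1.42·P_X = 2540 − 1.42 × 414.2 = 1952 kg O₂/d.

R_O ≈ 1950 kg O₂/d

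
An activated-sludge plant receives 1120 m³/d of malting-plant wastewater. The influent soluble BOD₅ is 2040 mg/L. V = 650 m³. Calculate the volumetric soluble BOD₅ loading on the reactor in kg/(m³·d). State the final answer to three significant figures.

L_v ≈ 3.52 kg soluble BOD₅/(m³·d)

L_v = Q S₀ / V = 1120 × 2040 × 10⁻³ / 650.0 = 3.515 kg/(m³·d).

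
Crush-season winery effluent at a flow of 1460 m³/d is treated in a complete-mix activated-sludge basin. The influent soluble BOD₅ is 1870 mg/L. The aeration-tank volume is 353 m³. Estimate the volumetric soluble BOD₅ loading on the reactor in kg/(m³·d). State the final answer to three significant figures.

L_v ≈ 7.73 kg soluble BOD₅/(m³·d)

L_v = Q S₀ / V = 1460 × 1870 × 10⁻³ / 353.0 = 7.734 kg/(m³·d).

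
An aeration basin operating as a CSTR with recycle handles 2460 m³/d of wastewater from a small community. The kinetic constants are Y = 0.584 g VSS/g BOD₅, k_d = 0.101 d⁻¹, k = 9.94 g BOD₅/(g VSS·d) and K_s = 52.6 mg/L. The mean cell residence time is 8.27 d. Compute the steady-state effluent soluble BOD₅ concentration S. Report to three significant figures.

S ≈ 2.09 mg/L

For a completely mixed reactor with recycle the Lawrence–McCarty relation gives S = K_s·(1 + k_d·θ_c) / [θ_c·(Y·k − k_d) − 1] = 52.6 × (1 + 0.101 × 8.27) / [8.27 × (0.584 × 9.94 − 0.101) − 1] = 96.54 / 46.17 = 2.091 mg/L.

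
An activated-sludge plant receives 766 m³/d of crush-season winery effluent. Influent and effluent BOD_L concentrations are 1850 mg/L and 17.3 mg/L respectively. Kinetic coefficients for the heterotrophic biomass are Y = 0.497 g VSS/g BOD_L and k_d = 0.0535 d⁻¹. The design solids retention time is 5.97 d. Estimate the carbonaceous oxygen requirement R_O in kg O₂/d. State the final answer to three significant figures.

Correct the yield for decay: Y_obs = Y/(1 + k_d θ_c) = 0.497 / (1 + 0.0535 × 5.97) = 0.497 / 1.319 = 0.3767.
ΔS = 1850 − 17.3 = 1833 mg/L, so the substrate removal rate is 766 × 1833/1000 = 1404 kg BOD_L/d.
Net sludge production P_X = 0.3767 × 1404 = 528.8 kg VSS/d.
Carbonaceous O₂ demand = substrate oxidised − cell-mass equivalent = 1404 − 1.42 × 528.8 = 652.9 kg O₂/d.

R_O ≈ 653 kg O₂/d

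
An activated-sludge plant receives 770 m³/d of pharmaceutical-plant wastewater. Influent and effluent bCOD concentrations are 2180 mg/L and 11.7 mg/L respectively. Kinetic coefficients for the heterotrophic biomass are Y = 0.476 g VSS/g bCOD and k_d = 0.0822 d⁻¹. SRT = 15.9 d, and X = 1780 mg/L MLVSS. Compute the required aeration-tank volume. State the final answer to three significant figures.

Steady-state biomass mass balance: V·X·(1 + k_d·θ_c) = Y·Q·(S₀ − S)·θ_c, so V = 0.476 × 770 × (2180 − 11.7) × 15.9 / [1780 × (1 + 0.0822 × 15.9)] = 1.26×10^7 / 4106 = 3077 m³.

V ≈ 3080 m³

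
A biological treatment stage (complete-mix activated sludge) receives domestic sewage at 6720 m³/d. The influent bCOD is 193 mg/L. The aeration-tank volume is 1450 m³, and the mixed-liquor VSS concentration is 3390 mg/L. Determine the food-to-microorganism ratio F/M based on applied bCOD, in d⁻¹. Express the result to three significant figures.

F/M = applied load / biomass = Q·S₀/(V·X) = 6720 × 193 / (1450 × 3390) = 0.2639 d⁻¹.

F/M ≈ 0.264 d⁻¹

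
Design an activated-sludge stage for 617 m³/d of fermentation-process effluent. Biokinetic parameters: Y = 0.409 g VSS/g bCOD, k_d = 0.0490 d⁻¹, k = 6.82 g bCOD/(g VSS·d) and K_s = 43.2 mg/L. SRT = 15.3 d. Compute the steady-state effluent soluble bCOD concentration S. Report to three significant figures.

Effluent substrate depends only on kinetics and SRT: S = K_s(1 + k_d θ_c) / [θ_c(Yk − k_d) − 1] = 43.2 × (1 + 0.0490 × 15.3) / [15.3 × (0.409 × 6.82 − 0.0490) − 1] = 75.59 / 40.93 = 1.847 mg/L.

S ≈ 1.85 mg/L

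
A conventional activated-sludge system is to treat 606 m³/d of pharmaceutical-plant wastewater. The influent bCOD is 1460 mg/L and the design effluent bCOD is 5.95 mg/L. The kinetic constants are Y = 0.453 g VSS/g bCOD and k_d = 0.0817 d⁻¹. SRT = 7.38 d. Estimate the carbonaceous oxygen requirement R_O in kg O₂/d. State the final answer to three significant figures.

R_O ≈ 528 kg O₂/d

The observed yield is Y_obs = Y/(1 + k_d·θ_c) = 0.453 / (1 + 0.0817 × 7.38) = 0.453 / 1.603 = 0.2826 g VSS per g bCOD removed.
Substrate removed = Q·(S₀ − S) = 606 m³/d × (1460 − 5.95) g/m³ = 8.81×10^5 g/d = 881.2 kg/d.
P_X = Y_obs·Q·(S₀ − S) = 0.2826 × 881.2 = 249.0 kg VSS/d.
Carbonaceous O₂ demand = substrate oxidised − cell-mass equivalent = 881.2 − 1.42 × 249.0 = 527.5 kg O₂/d.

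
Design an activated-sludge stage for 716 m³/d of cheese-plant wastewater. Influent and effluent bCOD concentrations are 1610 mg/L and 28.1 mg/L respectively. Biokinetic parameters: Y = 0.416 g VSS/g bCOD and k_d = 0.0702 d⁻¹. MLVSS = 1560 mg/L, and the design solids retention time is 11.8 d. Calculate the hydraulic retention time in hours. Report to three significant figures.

Rearranging the biomass balance for a CMAS with decay, V = Y·Q·ΔS·θ_c / [X·(1+k_d θ_c)] = 0.416 × 716 × (1610 − 28.1) × 11.8 / [1560 × (1 + 0.0702 × 11.8)] = 5.56×10^6 / 2852 = 1949 m³.
Hydraulic retention time τ = V/Q = 1949 / 716 = 2.723 d = 65.34 h.

τ ≈ 65.3 h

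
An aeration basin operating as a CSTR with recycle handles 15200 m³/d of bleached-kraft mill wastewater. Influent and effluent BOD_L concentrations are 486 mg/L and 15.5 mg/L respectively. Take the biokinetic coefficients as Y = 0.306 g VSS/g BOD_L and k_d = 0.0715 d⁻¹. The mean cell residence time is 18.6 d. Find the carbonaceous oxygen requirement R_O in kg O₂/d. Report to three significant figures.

R_O ≈ 5820 kg O₂/d

The observed yield is Y_obs = Y/(1 + k_d·θ_c) = 0.306 / (1 + 0.0715 × 18.6) = 0.306 / 2.330 = 0.1313 g VSS per g BOD_L removed.
ΔS = 486 − 15.5 = 470.5 mg/L, so the substrate removal rate is 15200 × 470.5/1000 = 7152 kg BOD_L/d.
Biomass synthesised: P_X = Y_obs × 7152 = 939.3 kg VSS/d.
R_O = Q·(S₀ − S) − 1.42·P_X = 7152 − 1.42 × 939.3 = 5818 kg O₂/d.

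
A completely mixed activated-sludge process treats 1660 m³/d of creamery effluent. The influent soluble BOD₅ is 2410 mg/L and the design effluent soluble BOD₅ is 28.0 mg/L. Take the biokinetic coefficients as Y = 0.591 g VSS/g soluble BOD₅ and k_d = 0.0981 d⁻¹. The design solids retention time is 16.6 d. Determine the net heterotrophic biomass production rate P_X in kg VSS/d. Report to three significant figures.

Observed yield with endogenous decay: Y_obs = Y / (1 + k_d·θ_c) = 0.591 / (1 + 0.0981 × 16.6) = 0.591 / 2.628 = 0.2248 g VSS/g soluble BOD₅.
ΔS = 2410 − 28.0 = 2382 mg/L, so the substrate removal rate is 1660 × 2382/1000 = 3954 kg soluble BOD₅/d.
Net biomass production P_X = Y_obs × Q·(S₀ − S) = 0.2248 × 3954 = 889.1 kg VSS/d.

P_X ≈ 889 kg VSS/d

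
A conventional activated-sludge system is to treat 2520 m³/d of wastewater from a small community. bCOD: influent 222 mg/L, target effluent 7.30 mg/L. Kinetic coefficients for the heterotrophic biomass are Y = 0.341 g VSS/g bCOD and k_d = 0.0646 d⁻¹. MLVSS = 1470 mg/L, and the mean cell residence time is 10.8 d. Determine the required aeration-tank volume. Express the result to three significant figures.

V ≈ 798 m³

Rearranging the biomass balance for a CMAS with decay, V = Y·Q·ΔS·θ_c / [X·(1+k_d θ_c)] = 0.341 × 2520 × (222 − 7.30) × 10.8 / [1470 × (1 + 0.0646 × 10.8)] = 1.99×10^6 / 2496 = 798.4 m³.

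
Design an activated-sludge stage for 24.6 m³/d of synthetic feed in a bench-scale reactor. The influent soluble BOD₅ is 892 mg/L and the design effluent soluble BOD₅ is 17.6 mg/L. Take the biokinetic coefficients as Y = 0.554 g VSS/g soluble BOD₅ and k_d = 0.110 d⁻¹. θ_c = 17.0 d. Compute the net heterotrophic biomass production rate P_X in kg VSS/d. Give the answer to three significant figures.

The observed yield is Y_obs = Y/(1 + k_d·θ_c) = 0.554 / (1 + 0.110 × 17.0) = 0.554 / 2.870 = 0.1930 g VSS per g soluble BOD₅ removed.
Mass of soluble BOD₅ removed per day: Q(S₀ − S) = 24.6 × 874.4 g/m³ = 21.51 kg/d.
Net biomass production P_X = Y_obs × Q·(S₀ − S) = 0.1930 × 21.51 = 4.152 kg VSS/d.

P_X ≈ 4.15 kg VSS/d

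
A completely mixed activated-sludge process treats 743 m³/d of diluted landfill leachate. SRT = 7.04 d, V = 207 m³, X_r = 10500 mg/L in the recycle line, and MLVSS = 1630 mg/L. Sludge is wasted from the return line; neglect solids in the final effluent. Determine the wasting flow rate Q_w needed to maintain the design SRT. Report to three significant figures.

Q_w = (V·X)/(θ_c X_r) = 207.0 × 1630 / (7.04 × 10500) = 4.565 m³/d.

Q_w ≈ 4.56 m³/d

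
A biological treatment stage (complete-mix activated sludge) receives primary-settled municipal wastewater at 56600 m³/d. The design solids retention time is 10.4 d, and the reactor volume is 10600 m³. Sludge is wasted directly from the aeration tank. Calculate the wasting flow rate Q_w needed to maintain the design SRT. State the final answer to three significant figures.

Wasting from the aeration tank: Q_w = V / θ_c = 10600 / 10.4 = 1019 m³/d.

Q_w ≈ 1020 m³/d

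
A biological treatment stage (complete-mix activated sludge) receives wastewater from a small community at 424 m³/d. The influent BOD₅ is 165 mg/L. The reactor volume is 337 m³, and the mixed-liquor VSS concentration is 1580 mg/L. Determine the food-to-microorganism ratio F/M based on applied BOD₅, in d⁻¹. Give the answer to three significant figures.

F/M = Q·S₀ / (V·X) = 424 × 165 / (337.0 × 1580) = 0.1314 g BOD₅·(g VSS·d)⁻¹.

F/M ≈ 0.131 d⁻¹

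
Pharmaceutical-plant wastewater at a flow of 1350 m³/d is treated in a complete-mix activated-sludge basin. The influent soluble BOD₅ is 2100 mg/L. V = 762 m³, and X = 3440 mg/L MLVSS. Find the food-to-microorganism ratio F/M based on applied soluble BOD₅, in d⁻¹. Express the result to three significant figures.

F/M ≈ 1.08 d⁻¹

F/M = Q·S₀ / (V·X) = 1350 × 2100 / (762.0 × 3440) = 1.082 g soluble BOD₅·(g VSS·d)⁻¹.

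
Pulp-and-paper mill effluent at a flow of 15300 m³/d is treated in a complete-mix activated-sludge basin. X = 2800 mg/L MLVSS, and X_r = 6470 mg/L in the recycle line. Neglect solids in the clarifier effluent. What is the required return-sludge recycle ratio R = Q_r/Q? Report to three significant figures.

R ≈ 0.763

R = Q_r/Q = X/(X_r − X) = 2800 / (6470 − 2800) = 0.7629.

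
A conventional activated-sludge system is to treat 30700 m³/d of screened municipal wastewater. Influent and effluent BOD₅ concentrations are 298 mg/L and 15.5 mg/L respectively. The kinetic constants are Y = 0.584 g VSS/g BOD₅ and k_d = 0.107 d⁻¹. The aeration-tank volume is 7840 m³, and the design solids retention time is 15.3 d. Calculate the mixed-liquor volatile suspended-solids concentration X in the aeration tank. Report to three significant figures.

X ≈ 3750 mg/L

Solving the biomass balance for X: X = Y Q (S₀−S) θ_c / [V (1+k_d θ_c)] = 0.584 × 30700 × (298 − 15.5) × 15.3 / [7840 × (1 + 0.107 × 15.3)] = 3748 mg/L.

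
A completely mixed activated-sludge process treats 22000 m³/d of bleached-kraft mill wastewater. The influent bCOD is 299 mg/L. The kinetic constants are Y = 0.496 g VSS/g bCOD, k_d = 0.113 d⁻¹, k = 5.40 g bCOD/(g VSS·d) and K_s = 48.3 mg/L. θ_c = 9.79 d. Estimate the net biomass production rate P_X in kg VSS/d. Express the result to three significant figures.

For a completely mixed reactor with recycle the Lawrence–McCarty relation gives S = K_s·(1 + k_d·θ_c) / [θ_c·(Y·k − k_d) − 1] = 48.3 × (1 + 0.113 × 9.79) / [9.79 × (0.496 × 5.40 − 0.113) − 1] = 101.7 / 24.12 = 4.219 mg/L.
Correct the yield for decay: Y_obs = Y/(1 + k_d θ_c) = 0.496 / (1 + 0.113 × 9.79) = 0.496 / 2.106 = 0.2355.
ΔS = 299 − 4.22 = 294.8 mg/L, so the substrate removal rate is 22000 × 294.8/1000 = 6485 kg bCOD/d.
P_X = Y_obs · Q(S₀ − S) = 0.2355 × 6485 = 1527 kg VSS/d.

P_X ≈ 1530 kg VSS/d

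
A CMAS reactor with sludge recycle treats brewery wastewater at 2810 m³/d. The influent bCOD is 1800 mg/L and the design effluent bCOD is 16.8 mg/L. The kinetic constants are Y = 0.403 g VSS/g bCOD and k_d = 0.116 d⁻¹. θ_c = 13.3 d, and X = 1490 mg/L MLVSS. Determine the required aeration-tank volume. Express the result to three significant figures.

Steady-state biomass mass balance: V·X·(1 + k_d·θ_c) = Y·Q·(S₀ − S)·θ_c, so V = 0.403 × 2810 × (1800 − 16.8) × 13.3 / [1490 × (1 + 0.116 × 13.3)] = 2.69×10^7 / 3789 = 7089 m³.

V ≈ 7090 m³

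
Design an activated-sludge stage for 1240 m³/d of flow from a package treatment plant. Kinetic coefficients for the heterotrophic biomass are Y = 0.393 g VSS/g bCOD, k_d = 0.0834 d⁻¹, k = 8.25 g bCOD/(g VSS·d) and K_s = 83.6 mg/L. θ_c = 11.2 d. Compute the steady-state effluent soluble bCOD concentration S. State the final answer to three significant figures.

Effluent substrate depends only on kinetics and SRT: S = K_s(1 + k_d θ_c) / [θ_c(Yk − k_d) − 1] = 83.6 × (1 + 0.0834 × 11.2) / [11.2 × (0.393 × 8.25 − 0.0834) − 1] = 161.7 / 34.38 = 4.703 mg/L.

S ≈ 4.70 mg/L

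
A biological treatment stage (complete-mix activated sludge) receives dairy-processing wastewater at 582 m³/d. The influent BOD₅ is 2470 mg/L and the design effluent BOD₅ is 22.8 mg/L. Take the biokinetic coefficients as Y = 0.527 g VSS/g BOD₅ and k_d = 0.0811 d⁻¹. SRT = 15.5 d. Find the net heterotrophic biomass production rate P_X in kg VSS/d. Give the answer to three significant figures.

Y_obs = Y / (1 + k_d θ_c) = 0.527 / (1 + 0.0811 × 15.5) = 0.527 / 2.257 = 0.2335.
ΔS = 2470 − 22.8 = 2447 mg/L, so the substrate removal rate is 582 × 2447/1000 = 1424 kg BOD₅/d.
Biomass produced: P_X = Y_obs·Q·ΔS = 0.2335 × 1424 ≈ 332.6 kg VSS/d.

P_X ≈ 333 kg VSS/d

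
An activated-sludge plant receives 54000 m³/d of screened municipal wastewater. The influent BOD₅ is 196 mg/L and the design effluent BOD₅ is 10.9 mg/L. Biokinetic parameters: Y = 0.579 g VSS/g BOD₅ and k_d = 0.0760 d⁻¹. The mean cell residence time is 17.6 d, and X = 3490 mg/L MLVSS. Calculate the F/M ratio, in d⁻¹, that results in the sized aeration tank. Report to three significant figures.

F/M ≈ 0.243 d⁻¹

Steady-state biomass mass balance: V·X·(1 + k_d·θ_c) = Y·Q·(S₀ − S)·θ_c, so V = 0.579 × 54000 × (196 − 10.9) × 17.6 / [3490 × (1 + 0.0760 × 17.6)] = 1.02×10^8 / 8158 = 12485 m³.
F/M = Q·S₀ / (V·X) = 54000 × 196 / (12485 × 3490) = 0.2429 g BOD₅·(g VSS·d)⁻¹.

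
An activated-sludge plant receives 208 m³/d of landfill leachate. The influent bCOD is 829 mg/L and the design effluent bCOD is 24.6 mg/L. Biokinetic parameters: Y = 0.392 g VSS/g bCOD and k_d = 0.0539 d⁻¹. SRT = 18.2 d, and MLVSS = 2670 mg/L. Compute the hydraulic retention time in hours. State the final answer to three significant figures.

Rearranging the biomass balance for a CMAS with decay, V = Y·Q·ΔS·θ_c / [X·(1+k_d θ_c)] = 0.392 × 208 × (829 − 24.6) × 18.2 / [2670 × (1 + 0.0539 × 18.2)] = 1.19×10^6 / 5289 = 225.7 m³.
Hydraulic retention time τ = V/Q = 225.7 / 208 = 1.085 d = 26.04 h.

τ ≈ 26.0 h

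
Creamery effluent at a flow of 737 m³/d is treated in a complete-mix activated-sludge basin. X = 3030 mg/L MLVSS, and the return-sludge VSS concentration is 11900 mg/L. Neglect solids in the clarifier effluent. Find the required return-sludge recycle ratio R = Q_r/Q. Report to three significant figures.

Mass balance around the secondary clarifier (neglecting effluent solids): R = X / (X_r − X) = 3030 / (11900 − 3030) = 0.3416.

R ≈ 0.342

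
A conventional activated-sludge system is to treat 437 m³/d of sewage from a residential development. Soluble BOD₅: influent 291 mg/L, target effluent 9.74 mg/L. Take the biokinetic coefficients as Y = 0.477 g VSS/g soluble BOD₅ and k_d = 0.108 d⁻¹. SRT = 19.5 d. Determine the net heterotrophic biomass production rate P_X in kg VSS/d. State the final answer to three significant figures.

P_X ≈ 18.9 kg VSS/d

Observed yield with endogenous decay: Y_obs = Y / (1 + k_d·θ_c) = 0.477 / (1 + 0.108 × 19.5) = 0.477 / 3.106 = 0.1536 g VSS/g soluble BOD₅.
Q·(S₀ − S) = 437 × (291 − 9.74) × 10⁻³ = 122.9 kg/d removed.
Net biomass production P_X = Y_obs × Q·(S₀ − S) = 0.1536 × 122.9 = 18.88 kg VSS/d.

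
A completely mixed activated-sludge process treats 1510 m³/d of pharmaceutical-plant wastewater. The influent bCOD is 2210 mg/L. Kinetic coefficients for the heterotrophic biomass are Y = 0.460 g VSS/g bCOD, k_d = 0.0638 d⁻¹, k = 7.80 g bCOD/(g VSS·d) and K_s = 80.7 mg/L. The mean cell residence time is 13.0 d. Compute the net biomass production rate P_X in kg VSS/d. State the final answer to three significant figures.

P_X ≈ 838 kg VSS/d

For a completely mixed reactor with recycle the Lawrence–McCarty relation gives S = K_s·(1 + k_d·θ_c) / [θ_c·(Y·k − k_d) − 1] = 80.7 × (1 + 0.0638 × 13.0) / [13.0 × (0.460 × 7.80 − 0.0638) − 1] = 147.6 / 44.81 = 3.294 mg/L.
The observed yield is Y_obs = Y/(1 + k_d·θ_c) = 0.460 / (1 + 0.0638 × 13.0) = 0.460 / 1.829 = 0.2514 g VSS per g bCOD removed.
ΔS = 2210 − 3.29 = 2207 mg/L, so the substrate removal rate is 1510 × 2207/1000 = 3332 kg bCOD/d.
Net biomass production P_X = Y_obs × Q·(S₀ − S) = 0.2514 × 3332 = 837.9 kg VSS/d.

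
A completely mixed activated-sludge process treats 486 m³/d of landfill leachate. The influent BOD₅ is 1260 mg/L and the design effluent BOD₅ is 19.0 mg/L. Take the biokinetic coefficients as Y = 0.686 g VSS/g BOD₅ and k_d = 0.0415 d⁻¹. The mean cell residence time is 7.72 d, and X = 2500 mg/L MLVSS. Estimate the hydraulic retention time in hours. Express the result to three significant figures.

τ ≈ 47.8 h

Rearranging the biomass balance for a CMAS with decay, V = Y·Q·ΔS·θ_c / [X·(1+k_d θ_c)] = 0.686 × 486 × (1260 − 19.0) × 7.72 / [2500 × (1 + 0.0415 × 7.72)] = 3.19×10^6 / 3301 = 967.6 m³.
τ = V/Q = 967.6/486 = 1.991 d, or 47.78 h.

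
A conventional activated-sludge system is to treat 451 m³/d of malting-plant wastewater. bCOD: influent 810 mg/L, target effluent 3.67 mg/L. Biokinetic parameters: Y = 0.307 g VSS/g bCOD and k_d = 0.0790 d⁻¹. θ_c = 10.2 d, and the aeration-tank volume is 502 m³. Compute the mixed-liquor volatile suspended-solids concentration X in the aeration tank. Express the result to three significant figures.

X ≈ 1260 mg/L

X = Y·Q·ΔS·θ_c / [V·(1 + k_d θ_c)] = 0.307 × 451 × (810 − 3.67) × 10.2 / [502 × (1 + 0.0790 × 10.2)] = 1256 mg/L.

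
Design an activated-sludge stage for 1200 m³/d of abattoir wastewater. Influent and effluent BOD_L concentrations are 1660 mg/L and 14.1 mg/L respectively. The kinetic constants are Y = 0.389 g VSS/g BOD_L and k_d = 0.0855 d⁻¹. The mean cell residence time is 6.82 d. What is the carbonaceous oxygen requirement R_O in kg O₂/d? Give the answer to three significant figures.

Y_obs = Y / (1 + k_d θ_c) = 0.389 / (1 + 0.0855 × 6.82) = 0.389 / 1.583 = 0.2457.
Mass of BOD_L removed per day: Q(S₀ − S) = 1200 × 1646 g/m³ = 1975 kg/d.
Biomass synthesised: P_X = Y_obs × 1975 = 485.3 kg VSS/d.
R_O = Q·ΔS − 1.42 P_X = 1975 − 689.1 = 1286 kg O₂/d.

R_O ≈ 1290 kg O₂/d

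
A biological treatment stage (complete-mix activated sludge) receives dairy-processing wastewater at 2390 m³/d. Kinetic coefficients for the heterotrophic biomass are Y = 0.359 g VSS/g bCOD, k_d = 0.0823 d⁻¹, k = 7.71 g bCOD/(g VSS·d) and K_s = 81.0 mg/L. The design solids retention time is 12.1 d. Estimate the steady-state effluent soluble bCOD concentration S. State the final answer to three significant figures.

From the Monod/SRT balance for a CMAS, S = K_s·(1+k_d θ_c)/[θ_c·(Y k − k_d) − 1] = 81.0 × (1 + 0.0823 × 12.1) / [12.1 × (0.359 × 7.71 − 0.0823) − 1] = 161.7 / 31.50 = 5.133 mg/L.

S ≈ 5.13 mg/L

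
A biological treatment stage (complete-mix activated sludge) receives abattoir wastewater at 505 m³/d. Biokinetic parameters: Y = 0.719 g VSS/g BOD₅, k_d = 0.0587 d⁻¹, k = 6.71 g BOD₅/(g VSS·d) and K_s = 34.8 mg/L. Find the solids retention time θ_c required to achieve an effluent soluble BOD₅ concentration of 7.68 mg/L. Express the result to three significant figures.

Specific growth rate at S = 7.68 mg/L: μ = YkS/(K_s+S) = 0.719·6.71·7.68/(34.8+7.68) = 0.8722 d⁻¹.
1/θ_c = 0.8722 − 0.0587 = 0.8135 d⁻¹, so θ_c = 1.229 d.

θ_c ≈ 1.23 d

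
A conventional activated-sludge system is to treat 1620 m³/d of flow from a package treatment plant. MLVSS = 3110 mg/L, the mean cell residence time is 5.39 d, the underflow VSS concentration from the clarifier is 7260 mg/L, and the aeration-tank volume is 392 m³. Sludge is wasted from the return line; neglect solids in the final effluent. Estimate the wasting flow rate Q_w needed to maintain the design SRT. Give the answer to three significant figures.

Q_w ≈ 31.2 m³/d

Q_w = (V·X)/(θ_c X_r) = 392.0 × 3110 / (5.39 × 7260) = 31.15 m³/d.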